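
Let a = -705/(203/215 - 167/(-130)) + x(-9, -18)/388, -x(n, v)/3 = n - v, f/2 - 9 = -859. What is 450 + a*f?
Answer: 216849819125/402841 ≈ 5.3830e+5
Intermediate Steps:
f = -1700 (f = 18 + 2*(-859) = 18 - 1718 = -1700)
x(n, v) = -3*n + 3*v (x(n, v) = -3*(n - v) = -3*n + 3*v)
a = -509808331/1611364 (a = -705/(203/215 - 167/(-130)) + (-3*(-9) + 3*(-18))/388 = -705/(203*(1/215) - 167*(-1/130)) + (27 - 54)*(1/388) = -705/(203/215 + 167/130) - 27*1/388 = -705/12459/5590 - 27/388 = -705*5590/12459 - 27/388 = -1313650/4153 - 27/388 = -509808331/1611364 ≈ -316.38)
450 + a*f = 450 - 509808331/1611364*(-1700) = 450 + 216668540675/402841 = 216849819125/402841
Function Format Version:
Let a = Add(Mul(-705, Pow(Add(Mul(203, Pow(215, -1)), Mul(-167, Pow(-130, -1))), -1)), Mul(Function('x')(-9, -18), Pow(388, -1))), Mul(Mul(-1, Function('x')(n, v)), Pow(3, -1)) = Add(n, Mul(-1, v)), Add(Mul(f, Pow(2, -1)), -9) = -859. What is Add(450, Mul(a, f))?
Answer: Rational(216849819125, 402841) ≈ 5.3830e+5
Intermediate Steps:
f = -1700 (f = Add(18, Mul(2, -859)) = Add(18, -1718) = -1700)
Function('x')(n, v) = Add(Mul(-3, n), Mul(3, v)) (Function('x')(n, v) = Mul(-3, Add(n, Mul(-1, v))) = Add(Mul(-3, n), Mul(3, v)))
a = Rational(-509808331, 1611364) (a = Add(Mul(-705, Pow(Add(Mul(203, Pow(215, -1)), Mul(-167, Pow(-130, -1))), -1)), Mul(Add(Mul(-3, -9), Mul(3, -18)), Pow(388, -1))) = Add(Mul(-705, Pow(Add(Mul(203, Rational(1, 215)), Mul(-167, Rational(-1, 130))), -1)), Mul(Add(27, -54), Rational(1, 388))) = Add(Mul(-705, Pow(Add(Rational(203, 215), Rational(167, 130)), -1)), Mul(-27, Rational(1, 388))) = Add(Mul(-705, Pow(Rational(12459, 5590), -1)), Rational(-27, 388)) = Add(Mul(-705, Rational(5590, 12459)), Rational(-27, 388)) = Add(Rational(-1313650, 4153), Rational(-27, 388)) = Rational(-509808331, 1611364) ≈ -316.38)
Add(450, Mul(a, f)) = Add(450, Mul(Rational(-509808331, 1611364), -1700)) = Add(450, Rational(216668540675, 402841)) = Rational(216849819125, 402841)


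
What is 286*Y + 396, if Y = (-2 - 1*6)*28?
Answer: -63668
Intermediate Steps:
Y = -224 (Y = (-2 - 6)*28 = -8*28 = -224)
286*Y + 396 = 286*(-224) + 396 = -64064 + 396 = -63668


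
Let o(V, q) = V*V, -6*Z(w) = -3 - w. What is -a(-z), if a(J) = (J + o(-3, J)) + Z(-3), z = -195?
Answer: -204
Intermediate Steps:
Z(w) = ½ + w/6 (Z(w) = -(-3 - w)/6 = ½ + w/6)
o(V, q) = V²
a(J) = 9 + J (a(J) = (J + (-3)²) + (½ + (⅙)*(-3)) = (J + 9) + (½ - ½) = (9 + J) + 0 = 9 + J)
-a(-z) = -(9 - 1*(-195)) = -(9 + 195) = -1*204 = -204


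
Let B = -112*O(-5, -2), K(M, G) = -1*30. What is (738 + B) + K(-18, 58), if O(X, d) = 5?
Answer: 148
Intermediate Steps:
K(M, G) = -30
B = -560 (B = -112*5 = -560)
(738 + B) + K(-18, 58) = (738 - 560) - 30 = 178 - 30 = 148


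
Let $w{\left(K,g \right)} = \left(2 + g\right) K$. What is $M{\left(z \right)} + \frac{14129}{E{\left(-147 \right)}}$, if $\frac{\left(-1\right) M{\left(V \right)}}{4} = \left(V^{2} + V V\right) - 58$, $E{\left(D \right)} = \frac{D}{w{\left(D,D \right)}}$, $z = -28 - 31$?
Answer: $-2076321$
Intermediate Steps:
$w{\left(K,g \right)} = K \left(2 + g\right)$
$z = -59$
$E{\left(D \right)} = \frac{1}{2 + D}$ ($E{\left(D \right)} = \frac{D}{D \left(2 + D\right)} = D \frac{1}{D \left(2 + D\right)} = \frac{1}{2 + D}$)
$M{\left(V \right)} = 232 - 8 V^{2}$ ($M{\left(V \right)} = - 4 \left(\left(V^{2} + V V\right) - 58\right) = - 4 \left(\left(V^{2} + V^{2}\right) - 58\right) = - 4 \left(2 V^{2} - 58\right) = - 4 \left(-58 + 2 V^{2}\right) = 232 - 8 V^{2}$)
$M{\left(z \right)} + \frac{14129}{E{\left(-147 \right)}} = \left(232 - 8 \left(-59\right)^{2}\right) + \frac{14129}{\frac{1}{2 - 147}} = \left(232 - 27848\right) + \frac{14129}{\frac{1}{-145}} = \left(232 - 27848\right) + \frac{14129}{- \frac{1}{145}} = -27616 + 14129 \left(-145\right) = -27616 - 2048705 = -2076321$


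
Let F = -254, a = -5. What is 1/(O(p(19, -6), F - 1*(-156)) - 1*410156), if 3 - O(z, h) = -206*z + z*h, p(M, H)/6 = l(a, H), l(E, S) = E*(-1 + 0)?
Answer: -1/401033 ≈ -2.4936e-6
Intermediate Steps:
l(E, S) = -E (l(E, S) = E*(-1) = -E)
p(M, H) = 30 (p(M, H) = 6*(-1*(-5)) = 6*5 = 30)
O(z, h) = 3 + 206*z - h*z (O(z, h) = 3 - (-206*z + z*h) = 3 - (-206*z + h*z) = 3 + (206*z - h*z) = 3 + 206*z - h*z)
1/(O(p(19, -6), F - 1*(-156)) - 1*410156) = 1/((3 + 206*30 - 1*(-254 - 1*(-156))*30) - 1*410156) = 1/((3 + 6180 - 1*(-254 + 156)*30) - 410156) = 1/((3 + 6180 - 1*(-98)*30) - 410156) = 1/((3 + 6180 + 2940) - 410156) = 1/(9123 - 410156) = 1/(-401033) = -1/401033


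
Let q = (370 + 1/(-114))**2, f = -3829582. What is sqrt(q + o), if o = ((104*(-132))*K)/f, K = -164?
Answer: sqrt(6522790771251403139065)/218286174 ≈ 369.99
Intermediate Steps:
q = 1779068041/12996 (q = (370 - 1/114)**2 = (42179/114)**2 = 1779068041/12996 ≈ 1.3689e+5)
o = -1125696/1914791 (o = ((104*(-132))*(-164))/(-3829582) = -13728*(-164)*(-1/3829582) = 2251392*(-1/3829582) = -1125696/1914791 ≈ -0.58789)
sqrt(q + o) = sqrt(1779068041/12996 - 1125696/1914791) = sqrt(3406528843749215/24884623836) = sqrt(6522790771251403139065)/218286174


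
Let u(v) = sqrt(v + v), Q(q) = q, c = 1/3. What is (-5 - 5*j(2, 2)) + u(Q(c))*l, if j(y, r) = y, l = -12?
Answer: -15 - 4*sqrt(6) ≈ -24.798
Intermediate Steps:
c = 1/3 ≈ 0.33333
u(v) = sqrt(2)*sqrt(v) (u(v) = sqrt(2*v) = sqrt(2)*sqrt(v))
(-5 - 5*j(2, 2)) + u(Q(c))*l = (-5 - 5*2) + (sqrt(2)*sqrt(1/3))*(-12) = (-5 - 10) + (sqrt(2)*(sqrt(3)/3))*(-12) = -15 + (sqrt(6)/3)*(-12) = -15 - 4*sqrt(6)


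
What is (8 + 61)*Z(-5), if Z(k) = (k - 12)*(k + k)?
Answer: 11730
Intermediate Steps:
Z(k) = 2*k*(-12 + k) (Z(k) = (-12 + k)*(2*k) = 2*k*(-12 + k))
(8 + 61)*Z(-5) = (8 + 61)*(2*(-5)*(-12 - 5)) = 69*(2*(-5)*(-17)) = 69*170 = 11730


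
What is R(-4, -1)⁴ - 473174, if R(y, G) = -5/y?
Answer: -121131919/256 ≈ -4.7317e+5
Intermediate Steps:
R(-4, -1)⁴ - 473174 = (-5/(-4))⁴ - 473174 = (-5*(-¼))⁴ - 473174 = (5/4)⁴ - 473174 = 625/256 - 473174 = -121131919/256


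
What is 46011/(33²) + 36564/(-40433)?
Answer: 606848189/14677179 ≈ 41.346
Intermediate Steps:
46011/(33²) + 36564/(-40433) = 46011/1089 + 36564*(-1/40433) = 46011*(1/1089) - 36564/40433 = 15337/363 - 36564/40433 = 606848189/14677179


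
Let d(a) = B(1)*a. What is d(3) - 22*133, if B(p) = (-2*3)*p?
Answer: -2944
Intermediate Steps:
B(p) = -6*p
d(a) = -6*a (d(a) = (-6*1)*a = -6*a)
d(3) - 22*133 = -6*3 - 22*133 = -18 - 2926 = -2944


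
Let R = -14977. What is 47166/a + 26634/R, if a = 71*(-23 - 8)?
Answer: -765026616/32964377 ≈ -23.208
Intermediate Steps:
a = -2201 (a = 71*(-31) = -2201)
47166/a + 26634/R = 47166/(-2201) + 26634/(-14977) = 47166*(-1/2201) + 26634*(-1/14977) = -47166/2201 - 26634/14977 = -765026616/32964377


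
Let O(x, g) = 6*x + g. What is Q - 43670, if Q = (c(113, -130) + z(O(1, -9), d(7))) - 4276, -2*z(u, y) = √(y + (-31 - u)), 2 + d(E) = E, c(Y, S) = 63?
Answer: -47883 - I*√23/2 ≈ -47883.0 - 2.3979*I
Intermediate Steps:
d(E) = -2 + E
O(x, g) = g + 6*x
z(u, y) = -√(-31 + y - u)/2 (z(u, y) = -√(y + (-31 - u))/2 = -√(-31 + y - u)/2)
Q = -4213 - I*√23/2 (Q = (63 - √(-31 + (-2 + 7) - (-9 + 6*1))/2) - 4276 = (63 - √(-31 + 5 - (-9 + 6))/2) - 4276 = (63 - √(-31 + 5 - 1*(-3))/2) - 4276 = (63 - √(-31 + 5 + 3)/2) - 4276 = (63 - I*√23/2) - 4276 = -4213 - I*√23/2 ≈ -4213.0 - 2.3979*I)
Q - 43670 = (-4213 - I*√23/2) - 43670 = -47883 - I*√23/2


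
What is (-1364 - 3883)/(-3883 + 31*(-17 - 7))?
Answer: 5247/4627 ≈ 1.1340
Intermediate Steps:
(-1364 - 3883)/(-3883 + 31*(-17 - 7)) = -5247/(-3883 + 31*(-24)) = -5247/(-3883 - 744) = -5247/(-4627) = -5247*(-1/4627) = 5247/4627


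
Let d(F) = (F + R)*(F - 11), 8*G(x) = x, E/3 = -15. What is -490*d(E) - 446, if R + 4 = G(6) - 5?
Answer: -1461626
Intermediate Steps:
E = -45 (E = 3*(-15) = -45)
G(x) = x/8
R = -33/4 (R = -4 + ((1/8)*6 - 5) = -4 + (3/4 - 5) = -4 - 17/4 = -33/4 ≈ -8.2500)
d(F) = (-11 + F)*(-33/4 + F) (d(F) = (F - 33/4)*(F - 11) = (-33/4 + F)*(-11 + F) = (-11 + F)*(-33/4 + F))
-490*d(E) - 446 = -490*(363/4 + (-45)**2 - 77/4*(-45)) - 446 = -490*(363/4 + 2025 + 3465/4) - 446 = -490*2982 - 446 = -1461180 - 446 = -1461626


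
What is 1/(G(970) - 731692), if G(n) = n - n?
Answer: -1/731692 ≈ -1.3667e-6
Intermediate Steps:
G(n) = 0
1/(G(970) - 731692) = 1/(0 - 731692) = 1/(-731692) = -1/731692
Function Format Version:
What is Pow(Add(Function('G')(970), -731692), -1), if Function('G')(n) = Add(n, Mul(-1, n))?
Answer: Rational(-1, 731692) ≈ -1.3667e-6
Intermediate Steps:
Function('G')(n) = 0
Pow(Add(Function('G')(970), -731692), -1) = Pow(Add(0, -731692), -1) = Pow(-731692, -1) = Rational(-1, 731692)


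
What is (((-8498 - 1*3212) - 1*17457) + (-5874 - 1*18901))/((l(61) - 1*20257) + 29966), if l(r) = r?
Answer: -26971/4885 ≈ -5.5212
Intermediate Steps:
(((-8498 - 1*3212) - 1*17457) + (-5874 - 1*18901))/((l(61) - 1*20257) + 29966) = (((-8498 - 1*3212) - 1*17457) + (-5874 - 1*18901))/((61 - 1*20257) + 29966) = (((-8498 - 3212) - 17457) + (-5874 - 18901))/((61 - 20257) + 29966) = ((-11710 - 17457) - 24775)/(-20196 + 29966) = (-29167 - 24775)/9770 = -53942*1/9770 = -26971/4885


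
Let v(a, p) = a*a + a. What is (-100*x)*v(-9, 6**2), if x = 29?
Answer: -208800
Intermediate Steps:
v(a, p) = a + a**2 (v(a, p) = a**2 + a = a + a**2)
(-100*x)*v(-9, 6**2) = (-100*29)*(-9*(1 - 9)) = -(-26100)*(-8) = -2900*72 = -208800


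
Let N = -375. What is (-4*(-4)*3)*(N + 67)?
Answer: -14784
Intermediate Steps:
(-4*(-4)*3)*(N + 67) = (-4*(-4)*3)*(-375 + 67) = (16*3)*(-308) = 48*(-308) = -14784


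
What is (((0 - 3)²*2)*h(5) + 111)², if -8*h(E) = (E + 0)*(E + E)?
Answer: 9/4 ≈ 2.2500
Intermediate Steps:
h(E) = -E²/4 (h(E) = -(E + 0)*(E + E)/8 = -E*2*E/8 = -E²/4)
(((0 - 3)²*2)*h(5) + 111)² = (((0 - 3)²*2)*(-¼*5²) + 111)² = (((-3)²*2)*(-¼*25) + 111)² = ((9*2)*(-25/4) + 111)² = (18*(-25/4) + 111)² = (-225/2 + 111)² = (-3/2)² = 9/4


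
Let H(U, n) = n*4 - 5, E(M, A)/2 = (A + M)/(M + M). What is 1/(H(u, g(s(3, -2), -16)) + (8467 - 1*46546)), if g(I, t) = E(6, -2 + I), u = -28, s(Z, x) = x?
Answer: -3/114248 ≈ -2.6259e-5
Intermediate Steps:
E(M, A) = (A + M)/M (E(M, A) = 2*((A + M)/(M + M)) = 2*((A + M)/((2*M))) = 2*((A + M)*(1/(2*M))) = 2*((A + M)/(2*M)) = (A + M)/M)
g(I, t) = ⅔ + I/6 (g(I, t) = ((-2 + I) + 6)/6 = (4 + I)/6 = ⅔ + I/6)
H(U, n) = -5 + 4*n (H(U, n) = 4*n - 5 = -5 + 4*n)
1/(H(u, g(s(3, -2), -16)) + (8467 - 1*46546)) = 1/((-5 + 4*(⅔ + (⅙)*(-2))) + (8467 - 1*46546)) = 1/((-5 + 4*(⅔ - ⅓)) + (8467 - 46546)) = 1/((-5 + 4*(⅓)) - 38079) = 1/((-5 + 4/3) - 38079) = 1/(-11/3 - 38079) = 1/(-114248/3) = -3/114248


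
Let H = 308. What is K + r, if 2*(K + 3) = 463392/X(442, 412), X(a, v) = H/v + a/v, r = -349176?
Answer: -27737583/125 ≈ -2.2190e+5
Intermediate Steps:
X(a, v) = 308/v + a/v
K = 15909417/125 (K = -3 + (463392/(((308 + 442)/412)))/2 = -3 + (463392/(((1/412)*750)))/2 = -3 + (463392/(375/206))/2 = -3 + (463392*(206/375))/2 = -3 + (½)*(31819584/125) = -3 + 15909792/125 = 15909417/125 ≈ 1.2728e+5)
K + r = 15909417/125 - 349176 = -27737583/125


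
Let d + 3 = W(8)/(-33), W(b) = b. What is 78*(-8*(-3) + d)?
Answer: 17810/11 ≈ 1619.1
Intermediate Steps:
d = -107/33 (d = -3 + 8/(-33) = -3 + 8*(-1/33) = -3 - 8/33 = -107/33 ≈ -3.2424)
78*(-8*(-3) + d) = 78*(-8*(-3) - 107/33) = 78*(24 - 107/33) = 78*(685/33) = 17810/11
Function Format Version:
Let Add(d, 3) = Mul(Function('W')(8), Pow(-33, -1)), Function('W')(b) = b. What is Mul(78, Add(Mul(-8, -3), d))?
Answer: Rational(17810, 11) ≈ 1619.1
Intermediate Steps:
d = Rational(-107, 33) (d = Add(-3, Mul(8, Pow(-33, -1))) = Add(-3, Mul(8, Rational(-1, 33))) = Add(-3, Rational(-8, 33)) = Rational(-107, 33) ≈ -3.2424)
Mul(78, Add(Mul(-8, -3), d)) = Mul(78, Add(Mul(-8, -3), Rational(-107, 33))) = Mul(78, Add(24, Rational(-107, 33))) = Mul(78, Rational(685, 33)) = Rational(17810, 11)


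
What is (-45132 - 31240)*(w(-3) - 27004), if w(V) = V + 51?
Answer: 2058683632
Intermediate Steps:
w(V) = 51 + V
(-45132 - 31240)*(w(-3) - 27004) = (-45132 - 31240)*((51 - 3) - 27004) = -76372*(48 - 27004) = -76372*(-26956) = 2058683632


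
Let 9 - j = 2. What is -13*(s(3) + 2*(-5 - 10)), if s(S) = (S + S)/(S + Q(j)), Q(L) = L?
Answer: 1911/5 ≈ 382.20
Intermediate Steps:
j = 7 (j = 9 - 1*2 = 9 - 2 = 7)
s(S) = 2*S/(7 + S) (s(S) = (S + S)/(S + 7) = (2*S)/(7 + S) = 2*S/(7 + S))
-13*(s(3) + 2*(-5 - 10)) = -13*(2*3/(7 + 3) + 2*(-5 - 10)) = -13*(2*3/10 + 2*(-15)) = -13*(2*3*(⅒) - 30) = -13*(⅗ - 30) = -13*(-147/5) = 1911/5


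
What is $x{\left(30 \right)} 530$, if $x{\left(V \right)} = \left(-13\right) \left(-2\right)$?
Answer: $13780$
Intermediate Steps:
$x{\left(V \right)} = 26$
$x{\left(30 \right)} 530 = 26 \cdot 530 = 13780$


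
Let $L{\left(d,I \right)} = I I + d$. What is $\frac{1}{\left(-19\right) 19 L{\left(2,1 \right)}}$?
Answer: $- \frac{1}{1083} \approx -0.00092336$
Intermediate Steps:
$L{\left(d,I \right)} = d + I^{2}$ ($L{\left(d,I \right)} = I^{2} + d = d + I^{2}$)
$\frac{1}{\left(-19\right) 19 L{\left(2,1 \right)}} = \frac{1}{\left(-19\right) 19 \left(2 + 1^{2}\right)} = \frac{1}{\left(-361\right) \left(2 + 1\right)} = \frac{1}{\left(-361\right) 3} = \frac{1}{-1083} = - \frac{1}{1083}$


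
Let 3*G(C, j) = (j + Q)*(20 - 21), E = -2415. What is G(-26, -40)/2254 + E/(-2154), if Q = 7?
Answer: 455592/404593 ≈ 1.1261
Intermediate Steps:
G(C, j) = -7/3 - j/3 (G(C, j) = ((j + 7)*(20 - 21))/3 = ((7 + j)*(-1))/3 = (-7 - j)/3 = -7/3 - j/3)
G(-26, -40)/2254 + E/(-2154) = (-7/3 - 1/3*(-40))/2254 - 2415/(-2154) = (-7/3 + 40/3)*(1/2254) - 2415*(-1/2154) = 11*(1/2254) + 805/718 = 11/2254 + 805/718 = 455592/404593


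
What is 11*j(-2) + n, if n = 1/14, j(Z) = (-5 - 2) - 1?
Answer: -1231/14 ≈ -87.929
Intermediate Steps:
j(Z) = -8 (j(Z) = -7 - 1 = -8)
n = 1/14 ≈ 0.071429
11*j(-2) + n = 11*(-8) + 1/14 = -88 + 1/14 = -1231/14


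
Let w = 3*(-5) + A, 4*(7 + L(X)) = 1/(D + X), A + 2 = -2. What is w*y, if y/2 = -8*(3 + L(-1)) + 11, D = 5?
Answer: -1615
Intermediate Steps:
A = -4 (A = -2 - 2 = -4)
L(X) = -7 + 1/(4*(5 + X))
w = -19 (w = 3*(-5) - 4 = -15 - 4 = -19)
y = 85 (y = 2*(-8*(3 + (-139 - 28*(-1))/(4*(5 - 1))) + 11) = 2*(-8*(3 + (¼)*(-139 + 28)/4) + 11) = 2*(-8*(3 + (¼)*(¼)*(-111)) + 11) = 2*(-8*(3 - 111/16) + 11) = 2*(-8*(-63/16) + 11) = 2*(63/2 + 11) = 2*(85/2) = 85)
w*y = -19*85 = -1615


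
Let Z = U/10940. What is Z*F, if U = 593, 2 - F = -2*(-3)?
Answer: -593/2735 ≈ -0.21682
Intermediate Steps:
F = -4 (F = 2 - (-2)*(-3) = 2 - 1*6 = 2 - 6 = -4)
Z = 593/10940 ≈ 0.054205
Z*F = (593/10940)*(-4) = -593/2735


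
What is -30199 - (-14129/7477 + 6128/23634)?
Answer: -2668110003226/88355709 ≈ -30197.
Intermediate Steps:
-30199 - (-14129/7477 + 6128/23634) = -30199 - (-14129*1/7477 + 6128*(1/23634)) = -30199 - (-14129/7477 + 3064/11817) = -30199 - 1*(-144052865/88355709) = -30199 + 144052865/88355709 = -2668110003226/88355709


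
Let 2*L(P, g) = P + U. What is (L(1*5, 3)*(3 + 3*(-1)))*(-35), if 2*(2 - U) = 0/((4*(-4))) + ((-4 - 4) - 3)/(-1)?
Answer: 0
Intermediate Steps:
U = -7/2 (U = 2 - (0/((4*(-4))) + ((-4 - 4) - 3)/(-1))/2 = 2 - (0/(-16) + (-8 - 3)*(-1))/2 = 2 - (0*(-1/16) - 11*(-1))/2 = 2 - (0 + 11)/2 = 2 - 1/2*11 = 2 - 11/2 = -7/2 ≈ -3.5000)
L(P, g) = -7/4 + P/2 (L(P, g) = (P - 7/2)/2 = (-7/2 + P)/2 = -7/4 + P/2)
(L(1*5, 3)*(3 + 3*(-1)))*(-35) = ((-7/4 + (1*5)/2)*(3 + 3*(-1)))*(-35) = ((-7/4 + (1/2)*5)*(3 - 3))*(-35) = ((-7/4 + 5/2)*0)*(-35) = ((3/4)*0)*(-35) = 0*(-35) = 0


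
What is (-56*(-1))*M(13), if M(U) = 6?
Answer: 336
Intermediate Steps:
(-56*(-1))*M(13) = -56*(-1)*6 = 56*6 = 336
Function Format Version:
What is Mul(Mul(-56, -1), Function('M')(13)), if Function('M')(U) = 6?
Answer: 336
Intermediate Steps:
Mul(Mul(-56, -1), Function('M')(13)) = Mul(Mul(-56, -1), 6) = Mul(56, 6) = 336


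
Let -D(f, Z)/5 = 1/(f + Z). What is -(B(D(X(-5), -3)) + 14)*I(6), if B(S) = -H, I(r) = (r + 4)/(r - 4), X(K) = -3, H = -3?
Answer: -85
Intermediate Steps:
I(r) = (4 + r)/(-4 + r)
D(f, Z) = -5/(Z + f) (D(f, Z) = -5/(f + Z) = -5/(Z + f))
B(S) = 3 (B(S) = -1*(-3) = 3)
-(B(D(X(-5), -3)) + 14)*I(6) = -(3 + 14)*(4 + 6)/(-4 + 6) = -17*10/2 = -17*(½)*10 = -17*5 = -1*85 = -85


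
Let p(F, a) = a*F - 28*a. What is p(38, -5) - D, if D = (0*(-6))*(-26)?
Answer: -50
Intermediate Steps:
D = 0 (D = 0*(-26) = 0)
p(F, a) = -28*a + F*a (p(F, a) = F*a - 28*a = -28*a + F*a)
p(38, -5) - D = -5*(-28 + 38) - 1*0 = -5*10 + 0 = -50 + 0 = -50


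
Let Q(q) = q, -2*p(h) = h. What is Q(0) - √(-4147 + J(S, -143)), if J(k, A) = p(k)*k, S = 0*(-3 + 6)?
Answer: -I*√4147 ≈ -64.397*I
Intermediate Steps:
p(h) = -h/2
S = 0 (S = 0*3 = 0)
J(k, A) = -k²/2 (J(k, A) = (-k/2)*k = -k²/2)
Q(0) - √(-4147 + J(S, -143)) = 0 - √(-4147 - ½*0²) = 0 - √(-4147 - ½*0) = 0 - √(-4147 + 0) = 0 - √(-4147) = 0 - I*√4147 = -I*√4147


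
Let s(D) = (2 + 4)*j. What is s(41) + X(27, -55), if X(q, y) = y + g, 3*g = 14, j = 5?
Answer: -61/3 ≈ -20.333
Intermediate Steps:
g = 14/3 (g = (⅓)*14 = 14/3 ≈ 4.6667)
s(D) = 30 (s(D) = (2 + 4)*5 = 6*5 = 30)
X(q, y) = 14/3 + y (X(q, y) = y + 14/3 = 14/3 + y)
s(41) + X(27, -55) = 30 + (14/3 - 55) = 30 - 151/3 = -61/3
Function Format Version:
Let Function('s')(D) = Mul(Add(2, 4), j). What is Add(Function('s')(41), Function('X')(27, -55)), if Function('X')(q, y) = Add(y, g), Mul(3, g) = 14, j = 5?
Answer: Rational(-61, 3) ≈ -20.333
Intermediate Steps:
g = Rational(14, 3) (g = Mul(Rational(1, 3), 14) = Rational(14, 3) ≈ 4.6667)
Function('s')(D) = 30 (Function('s')(D) = Mul(Add(2, 4), 5) = Mul(6, 5) = 30)
Function('X')(q, y) = Add(Rational(14, 3), y) (Function('X')(q, y) = Add(y, Rational(14, 3)) = Add(Rational(14, 3), y))
Add(Function('s')(41), Function('X')(27, -55)) = Add(30, Add(Rational(14, 3), -55)) = Add(30, Rational(-151, 3)) = Rational(-61, 3)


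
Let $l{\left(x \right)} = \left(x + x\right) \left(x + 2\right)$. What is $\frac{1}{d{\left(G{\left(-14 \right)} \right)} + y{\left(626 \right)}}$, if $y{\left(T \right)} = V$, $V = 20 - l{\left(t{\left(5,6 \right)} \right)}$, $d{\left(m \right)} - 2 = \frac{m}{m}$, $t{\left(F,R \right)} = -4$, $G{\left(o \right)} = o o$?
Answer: $\frac{1}{7} \approx 0.14286$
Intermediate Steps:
$G{\left(o \right)} = o^{2}$
$l{\left(x \right)} = 2 x \left(2 + x\right)$
$d{\left(m \right)} = 3$ ($d{\left(m \right)} = 2 + \frac{m}{m} = 2 + 1 = 3$)
$V = 4$ ($V = 20 - 2 \left(-4\right) \left(2 - 4\right) = 20 - 2 \left(-4\right) \left(-2\right) = 20 - 16 = 4$)
$y{\left(T \right)} = 4$
$\frac{1}{d{\left(G{\left(-14 \right)} \right)} + y{\left(626 \right)}} = \frac{1}{3 + 4} = \frac{1}{7}$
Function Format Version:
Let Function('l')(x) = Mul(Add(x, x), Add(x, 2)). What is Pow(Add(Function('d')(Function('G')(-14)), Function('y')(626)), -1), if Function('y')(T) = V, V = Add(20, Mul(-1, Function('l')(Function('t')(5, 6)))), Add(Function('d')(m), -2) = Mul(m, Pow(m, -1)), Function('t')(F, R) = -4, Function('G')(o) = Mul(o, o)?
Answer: Rational(1, 7) ≈ 0.14286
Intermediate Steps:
Function('G')(o) = Pow(o, 2)
Function('l')(x) = Mul(2, x, Add(2, x)) (Function('l')(x) = Mul(Mul(2, x), Add(2, x)) = Mul(2, x, Add(2, x)))
Function('d')(m) = 3 (Function('d')(m) = Add(2, Mul(m, Pow(m, -1))) = Add(2, 1) = 3)
V = 4 (V = Add(20, Mul(-1, Mul(2, -4, Add(2, -4)))) = Add(20, Mul(-1, Mul(2, -4, -2))) = Add(20, Mul(-1, 16)) = Add(20, -16) = 4)
Function('y')(T) = 4
Pow(Add(Function('d')(Function('G')(-14)), Function('y')(626)), -1) = Pow(Add(3, 4), -1) = Pow(7, -1) = Rational(1, 7)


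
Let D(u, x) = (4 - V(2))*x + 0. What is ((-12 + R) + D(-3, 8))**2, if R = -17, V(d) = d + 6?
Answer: 3721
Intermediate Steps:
V(d) = 6 + d
D(u, x) = -4*x (D(u, x) = (4 - (6 + 2))*x + 0 = (4 - 1*8)*x + 0 = (4 - 8)*x + 0 = -4*x + 0 = -4*x)
((-12 + R) + D(-3, 8))**2 = ((-12 - 17) - 4*8)**2 = (-29 - 32)**2 = (-61)**2 = 3721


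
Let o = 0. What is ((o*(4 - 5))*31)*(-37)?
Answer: 0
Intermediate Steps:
((o*(4 - 5))*31)*(-37) = ((0*(4 - 5))*31)*(-37) = ((0*(-1))*31)*(-37) = (0*31)*(-37) = 0*(-37) = 0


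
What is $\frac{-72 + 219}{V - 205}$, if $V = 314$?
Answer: $\frac{147}{109} \approx 1.3486$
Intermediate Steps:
$\frac{-72 + 219}{V - 205} = \frac{-72 + 219}{314 - 205} = \frac{147}{109}$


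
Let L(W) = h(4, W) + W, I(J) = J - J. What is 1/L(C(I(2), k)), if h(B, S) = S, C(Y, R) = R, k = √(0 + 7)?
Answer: √7/14 ≈ 0.18898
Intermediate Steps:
k = √7 ≈ 2.6458
I(J) = 0
L(W) = 2*W (L(W) = W + W = 2*W)
1/L(C(I(2), k)) = 1/(2*√7) = √7/14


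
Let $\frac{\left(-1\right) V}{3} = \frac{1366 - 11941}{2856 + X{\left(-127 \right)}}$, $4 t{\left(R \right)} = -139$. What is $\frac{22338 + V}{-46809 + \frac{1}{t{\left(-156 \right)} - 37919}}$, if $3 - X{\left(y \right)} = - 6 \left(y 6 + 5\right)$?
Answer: $- \frac{633627381015}{1328879659393} \approx -0.47681$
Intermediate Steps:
$t{\left(R \right)} = - \frac{139}{4}$ ($t{\left(R \right)} = \frac{1}{4} \left(-139\right) = - \frac{139}{4}$)
$X{\left(y \right)} = 33 + 36 y$ ($X{\left(y \right)} = 3 - - 6 \left(y 6 + 5\right) = 3 - - 6 \left(6 y + 5\right) = 3 - - 6 \left(5 + 6 y\right) = 3 - \left(-30 - 36 y\right) = 3 + \left(30 + 36 y\right) = 33 + 36 y$)
$V = - \frac{3525}{187}$ ($V = - 3 \frac{1366 - 11941}{2856 + \left(33 + 36 \left(-127\right)\right)} = - 3 \left(- \frac{10575}{2856 + \left(33 - 4572\right)}\right) = - 3 \left(- \frac{10575}{2856 - 4539}\right) = - 3 \left(- \frac{10575}{-1683}\right) = - 3 \left(\left(-10575\right) \left(- \frac{1}{1683}\right)\right) = \left(-3\right) \frac{1175}{187} = - \frac{3525}{187} \approx -18.85$)
$\frac{22338 + V}{-46809 + \frac{1}{t{\left(-156 \right)} - 37919}} = \frac{22338 - \frac{3525}{187}}{-46809 + \frac{1}{- \frac{139}{4} - 37919}} = \frac{4173681}{187 \left(-46809 + \frac{1}{- \frac{151815}{4}}\right)} = \frac{4173681}{187 \left(-46809 - \frac{4}{151815}\right)} = \frac{4173681}{187 \left(- \frac{7106308339}{151815}\right)} = \frac{4173681}{187} \left(- \frac{151815}{7106308339}\right) = - \frac{633627381015}{1328879659393}$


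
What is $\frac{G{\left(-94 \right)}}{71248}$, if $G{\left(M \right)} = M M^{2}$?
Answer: $- \frac{103823}{8906} \approx -11.658$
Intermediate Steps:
$G{\left(M \right)} = M^{3}$
$\frac{G{\left(-94 \right)}}{71248} = \frac{\left(-94\right)^{3}}{71248} = \left(-830584\right) \frac{1}{71248} = - \frac{103823}{8906}$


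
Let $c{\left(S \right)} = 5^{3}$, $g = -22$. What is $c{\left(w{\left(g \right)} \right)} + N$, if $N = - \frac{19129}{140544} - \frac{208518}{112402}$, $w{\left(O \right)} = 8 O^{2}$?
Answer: $\frac{971611122175}{7898713344} \approx 123.01$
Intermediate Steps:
$c{\left(S \right)} = 125$
$N = - \frac{15728045825}{7898713344}$ ($N = \left(-19129\right) \frac{1}{140544} - \frac{104259}{56201} = - \frac{19129}{140544} - \frac{104259}{56201} = - \frac{15728045825}{7898713344} \approx -1.9912$)
$c{\left(w{\left(g \right)} \right)} + N = 125 - \frac{15728045825}{7898713344} = \frac{971611122175}{7898713344}$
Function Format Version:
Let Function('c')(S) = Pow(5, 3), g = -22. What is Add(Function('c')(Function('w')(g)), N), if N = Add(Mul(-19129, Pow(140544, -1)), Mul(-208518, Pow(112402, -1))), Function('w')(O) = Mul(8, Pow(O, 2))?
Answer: Rational(971611122175, 7898713344) ≈ 123.01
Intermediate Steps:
Function('c')(S) = 125
N = Rational(-15728045825, 7898713344) (N = Add(Mul(-19129, Rational(1, 140544)), Mul(-208518, Rational(1, 112402))) = Add(Rational(-19129, 140544), Rational(-104259, 56201)) = Rational(-15728045825, 7898713344) ≈ -1.9912)
Add(Function('c')(Function('w')(g)), N) = Add(125, Rational(-15728045825, 7898713344)) = Rational(971611122175, 7898713344)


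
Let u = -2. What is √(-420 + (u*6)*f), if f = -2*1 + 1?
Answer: 2*I*√102 ≈ 20.199*I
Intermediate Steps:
f = -1 (f = -2 + 1 = -1)
√(-420 + (u*6)*f) = √(-420 - 2*6*(-1)) = √(-420 - 12*(-1)) = √(-420 + 12) = √(-408) = 2*I*√102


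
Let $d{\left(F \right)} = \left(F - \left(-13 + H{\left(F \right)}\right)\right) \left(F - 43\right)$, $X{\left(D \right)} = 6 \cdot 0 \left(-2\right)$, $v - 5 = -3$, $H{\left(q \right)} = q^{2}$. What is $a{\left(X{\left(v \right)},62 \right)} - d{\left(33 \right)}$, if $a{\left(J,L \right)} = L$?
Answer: $-10368$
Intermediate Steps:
$v = 2$ ($v = 5 - 3 = 2$)
$X{\left(D \right)} = 0$ ($X{\left(D \right)} = 0 \left(-2\right) = 0$)
$d{\left(F \right)} = \left(-43 + F\right) \left(13 + F - F^{2}\right)$ ($d{\left(F \right)} = \left(F - \left(-13 + F^{2}\right)\right) \left(F - 43\right) = \left(13 + F - F^{2}\right) \left(-43 + F\right) = \left(-43 + F\right) \left(13 + F - F^{2}\right)$)
$a{\left(X{\left(v \right)},62 \right)} - d{\left(33 \right)} = 62 - \left(-559 - 33^{3} - 990 + 44 \cdot 33^{2}\right) = 62 - \left(-559 - 35937 - 990 + 44 \cdot 1089\right) = 62 - \left(-559 - 35937 - 990 + 47916\right) = 62 - 10430 = -10368$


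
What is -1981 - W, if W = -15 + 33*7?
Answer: -2197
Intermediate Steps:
W = 216 (W = -15 + 231 = 216)
-1981 - W = -1981 - 1*216 = -1981 - 216 = -2197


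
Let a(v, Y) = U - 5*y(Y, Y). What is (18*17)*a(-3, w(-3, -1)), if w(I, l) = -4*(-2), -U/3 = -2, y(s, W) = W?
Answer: -10404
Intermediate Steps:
U = 6 (U = -3*(-2) = 6)
w(I, l) = 8
a(v, Y) = 6 - 5*Y
(18*17)*a(-3, w(-3, -1)) = (18*17)*(6 - 5*8) = 306*(6 - 40) = 306*(-34) = -10404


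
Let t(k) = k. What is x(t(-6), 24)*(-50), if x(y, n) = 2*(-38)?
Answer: 3800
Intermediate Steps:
x(y, n) = -76
x(t(-6), 24)*(-50) = -76*(-50) = 3800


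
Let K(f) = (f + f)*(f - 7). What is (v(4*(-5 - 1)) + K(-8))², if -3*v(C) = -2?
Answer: 521284/9 ≈ 57920.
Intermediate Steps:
v(C) = ⅔ (v(C) = -⅓*(-2) = ⅔)
K(f) = 2*f*(-7 + f) (K(f) = (2*f)*(-7 + f) = 2*f*(-7 + f))
(v(4*(-5 - 1)) + K(-8))² = (⅔ + 2*(-8)*(-7 - 8))² = (⅔ + 2*(-8)*(-15))² = (⅔ + 240)² = (722/3)² = 521284/9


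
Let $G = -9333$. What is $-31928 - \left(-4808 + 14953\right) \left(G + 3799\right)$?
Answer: $56110502$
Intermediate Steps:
$-31928 - \left(-4808 + 14953\right) \left(G + 3799\right) = -31928 - \left(-4808 + 14953\right) \left(-9333 + 3799\right) = -31928 - 10145 \left(-5534\right) = -31928 - -56142430 = -31928 + 56142430 = 56110502$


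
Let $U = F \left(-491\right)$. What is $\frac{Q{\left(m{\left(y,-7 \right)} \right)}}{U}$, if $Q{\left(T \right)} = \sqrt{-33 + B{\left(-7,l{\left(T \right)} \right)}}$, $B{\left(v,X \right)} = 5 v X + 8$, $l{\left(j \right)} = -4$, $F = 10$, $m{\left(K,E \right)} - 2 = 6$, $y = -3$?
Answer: $- \frac{\sqrt{115}}{4910} \approx -0.0021841$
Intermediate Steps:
$m{\left(K,E \right)} = 8$ ($m{\left(K,E \right)} = 2 + 6 = 8$)
$B{\left(v,X \right)} = 8 + 5 X v$ ($B{\left(v,X \right)} = 5 X v + 8 = 8 + 5 X v$)
$Q{\left(T \right)} = \sqrt{115}$ ($Q{\left(T \right)} = \sqrt{-33 + \left(8 + 5 \left(-4\right) \left(-7\right)\right)} = \sqrt{-33 + \left(8 + 140\right)} = \sqrt{-33 + 148} = \sqrt{115}$)
$U = -4910$ ($U = 10 \left(-491\right) = -4910$)
$\frac{Q{\left(m{\left(y,-7 \right)} \right)}}{U} = \frac{\sqrt{115}}{-4910} = \sqrt{115} \left(- \frac{1}{4910}\right) = - \frac{\sqrt{115}}{4910}$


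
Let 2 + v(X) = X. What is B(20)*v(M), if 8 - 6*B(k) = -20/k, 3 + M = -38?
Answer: -129/2 ≈ -64.500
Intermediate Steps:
M = -41 (M = -3 - 38 = -41)
v(X) = -2 + X
B(k) = 4/3 + 10/(3*k) (B(k) = 4/3 - (-10)/(3*k) = 4/3 + 10/(3*k))
B(20)*v(M) = ((⅔)*(5 + 2*20)/20)*(-2 - 41) = ((⅔)*(1/20)*(5 + 40))*(-43) = ((⅔)*(1/20)*45)*(-43) = (3/2)*(-43) = -129/2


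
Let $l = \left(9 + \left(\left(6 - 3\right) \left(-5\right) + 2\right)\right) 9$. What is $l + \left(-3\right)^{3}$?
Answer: $-63$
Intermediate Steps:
$l = -36$ ($l = \left(9 + \left(3 \left(-5\right) + 2\right)\right) 9 = \left(9 + \left(-15 + 2\right)\right) 9 = \left(9 - 13\right) 9 = \left(-4\right) 9 = -36$)
$l + \left(-3\right)^{3} = -36 + \left(-3\right)^{3} = -36 - 27 = -63$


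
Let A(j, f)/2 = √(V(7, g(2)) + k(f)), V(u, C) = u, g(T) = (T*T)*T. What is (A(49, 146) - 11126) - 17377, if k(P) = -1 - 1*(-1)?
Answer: -28503 + 2*√7 ≈ -28498.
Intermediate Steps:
g(T) = T³ (g(T) = T²*T = T³)
k(P) = 0 (k(P) = -1 + 1 = 0)
A(j, f) = 2*√7 (A(j, f) = 2*√(7 + 0) = 2*√7)
(A(49, 146) - 11126) - 17377 = (2*√7 - 11126) - 17377 = (-11126 + 2*√7) - 17377 = -28503 + 2*√7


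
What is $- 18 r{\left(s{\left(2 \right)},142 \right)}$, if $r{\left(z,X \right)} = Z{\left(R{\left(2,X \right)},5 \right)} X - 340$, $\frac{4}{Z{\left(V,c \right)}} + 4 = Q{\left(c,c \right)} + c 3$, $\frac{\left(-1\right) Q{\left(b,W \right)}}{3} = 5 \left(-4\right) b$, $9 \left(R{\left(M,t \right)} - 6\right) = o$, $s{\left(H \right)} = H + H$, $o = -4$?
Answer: $\frac{1893096}{311} \approx 6087.1$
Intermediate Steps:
$s{\left(H \right)} = 2 H$
$R{\left(M,t \right)} = \frac{50}{9}$ ($R{\left(M,t \right)} = 6 + \frac{1}{9} \left(-4\right) = 6 - \frac{4}{9} = \frac{50}{9}$)
$Q{\left(b,W \right)} = 60 b$ ($Q{\left(b,W \right)} = - 3 \cdot 5 \left(-4\right) b = - 3 \left(- 20 b\right) = 60 b$)
$Z{\left(V,c \right)} = \frac{4}{-4 + 63 c}$ ($Z{\left(V,c \right)} = \frac{4}{-4 + \left(60 c + c 3\right)} = \frac{4}{-4 + \left(60 c + 3 c\right)} = \frac{4}{-4 + 63 c}$)
$r{\left(z,X \right)} = -340 + \frac{4 X}{311}$ ($r{\left(z,X \right)} = \frac{4}{-4 + 63 \cdot 5} X - 340 = \frac{4}{-4 + 315} X - 340 = \frac{4}{311} X - 340 = 4 \cdot \frac{1}{311} X - 340 = \frac{4 X}{311} - 340 = -340 + \frac{4 X}{311}$)
$- 18 r{\left(s{\left(2 \right)},142 \right)} = - 18 \left(-340 + \frac{4}{311} \cdot 142\right) = - 18 \left(-340 + \frac{568}{311}\right) = \left(-18\right) \left(- \frac{105172}{311}\right) = \frac{1893096}{311}$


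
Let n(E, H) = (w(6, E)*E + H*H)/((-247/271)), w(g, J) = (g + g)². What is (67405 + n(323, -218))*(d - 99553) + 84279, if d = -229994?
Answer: 2911476618300/247 ≈ 1.1787e+10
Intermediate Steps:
w(g, J) = 4*g² (w(g, J) = (2*g)² = 4*g²)
n(E, H) = -39024*E/247 - 271*H²/247 (n(E, H) = ((4*6²)*E + H*H)/((-247/271)) = ((4*36)*E + H²)/((-247*1/271)) = (144*E + H²)/(-247/271) = (H² + 144*E)*(-271/247) = -39024*E/247 - 271*H²/247)
(67405 + n(323, -218))*(d - 99553) + 84279 = (67405 + (-39024/247*323 - 271/247*(-218)²))*(-229994 - 99553) + 84279 = (67405 + (-663408/13 - 271/247*47524))*(-329547) + 84279 = (67405 + (-663408/13 - 12879004/247))*(-329547) + 84279 = (67405 - 25483756/247)*(-329547) + 84279 = -8834721/247*(-329547) + 84279 = 2911455801387/247 + 84279 = 2911476618300/247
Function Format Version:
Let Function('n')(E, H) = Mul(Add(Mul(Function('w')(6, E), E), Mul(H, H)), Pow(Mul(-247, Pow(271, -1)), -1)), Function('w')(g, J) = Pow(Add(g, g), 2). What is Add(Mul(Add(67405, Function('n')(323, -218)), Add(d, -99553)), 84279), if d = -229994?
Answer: Rational(2911476618300, 247) ≈ 1.1787e+10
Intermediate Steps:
Function('w')(g, J) = Mul(4, Pow(g, 2)) (Function('w')(g, J) = Pow(Mul(2, g), 2) = Mul(4, Pow(g, 2)))
Function('n')(E, H) = Add(Mul(Rational(-39024, 247), E), Mul(Rational(-271, 247), Pow(H, 2))) (Function('n')(E, H) = Mul(Add(Mul(Mul(4, Pow(6, 2)), E), Mul(H, H)), Pow(Mul(-247, Pow(271, -1)), -1)) = Mul(Add(Mul(Mul(4, 36), E), Pow(H, 2)), Pow(Mul(-247, Rational(1, 271)), -1)) = Mul(Add(Mul(144, E), Pow(H, 2)), Pow(Rational(-247, 271), -1)) = Mul(Add(Pow(H, 2), Mul(144, E)), Rational(-271, 247)) = Add(Mul(Rational(-39024, 247), E), Mul(Rational(-271, 247), Pow(H, 2))))
Add(Mul(Add(67405, Function('n')(323, -218)), Add(d, -99553)), 84279) = Add(Mul(Add(67405, Add(Mul(Rational(-39024, 247), 323), Mul(Rational(-271, 247), Pow(-218, 2)))), Add(-229994, -99553)), 84279) = Add(Mul(Add(67405, Add(Rational(-663408, 13), Mul(Rational(-271, 247), 47524))), -329547), 84279) = Add(Mul(Add(67405, Add(Rational(-663408, 13), Rational(-12879004, 247))), -329547), 84279) = Add(Mul(Add(67405, Rational(-25483756, 247)), -329547), 84279) = Add(Mul(Rational(-8834721, 247), -329547), 84279) = Add(Rational(2911455801387, 247), 84279) = Rational(2911476618300, 247)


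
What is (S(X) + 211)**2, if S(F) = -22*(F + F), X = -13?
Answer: 613089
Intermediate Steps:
S(F) = -44*F
(S(X) + 211)**2 = (-44*(-13) + 211)**2 = (572 + 211)**2 = 783**2 = 613089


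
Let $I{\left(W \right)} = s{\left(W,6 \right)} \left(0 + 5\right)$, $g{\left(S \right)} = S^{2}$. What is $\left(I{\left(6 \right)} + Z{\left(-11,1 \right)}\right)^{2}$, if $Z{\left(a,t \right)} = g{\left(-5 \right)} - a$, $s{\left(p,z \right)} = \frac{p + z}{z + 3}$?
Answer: $\frac{16384}{9} \approx 1820.4$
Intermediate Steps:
$s{\left(p,z \right)} = \frac{p + z}{3 + z}$
$I{\left(W \right)} = \frac{10}{3} + \frac{5 W}{9}$ ($I{\left(W \right)} = \frac{W + 6}{3 + 6} \left(0 + 5\right) = \frac{6 + W}{9} \cdot 5 = \left(\frac{2}{3} + \frac{W}{9}\right) 5 = \frac{10}{3} + \frac{5 W}{9}$)
$Z{\left(a,t \right)} = 25 - a$ ($Z{\left(a,t \right)} = \left(-5\right)^{2} - a = 25 - a$)
$\left(I{\left(6 \right)} + Z{\left(-11,1 \right)}\right)^{2} = \left(\left(\frac{10}{3} + \frac{5}{9} \cdot 6\right) + \left(25 - -11\right)\right)^{2} = \left(\left(\frac{10}{3} + \frac{10}{3}\right) + \left(25 + 11\right)\right)^{2} = \left(\frac{20}{3} + 36\right)^{2} = \left(\frac{128}{3}\right)^{2} = \frac{16384}{9}$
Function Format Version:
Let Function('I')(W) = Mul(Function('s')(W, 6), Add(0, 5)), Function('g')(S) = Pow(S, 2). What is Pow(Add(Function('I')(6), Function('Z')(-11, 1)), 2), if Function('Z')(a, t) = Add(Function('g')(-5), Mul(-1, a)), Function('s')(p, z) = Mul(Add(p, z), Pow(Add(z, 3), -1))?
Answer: Rational(16384, 9) ≈ 1820.4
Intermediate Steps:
Function('s')(p, z) = Mul(Pow(Add(3, z), -1), Add(p, z)) (Function('s')(p, z) = Mul(Add(p, z), Pow(Add(3, z), -1)) = Mul(Pow(Add(3, z), -1), Add(p, z)))
Function('I')(W) = Add(Rational(10, 3), Mul(Rational(5, 9), W)) (Function('I')(W) = Mul(Mul(Pow(Add(3, 6), -1), Add(W, 6)), Add(0, 5)) = Mul(Mul(Pow(9, -1), Add(6, W)), 5) = Mul(Mul(Rational(1, 9), Add(6, W)), 5) = Mul(Add(Rational(2, 3), Mul(Rational(1, 9), W)), 5) = Add(Rational(10, 3), Mul(Rational(5, 9), W)))
Function('Z')(a, t) = Add(25, Mul(-1, a)) (Function('Z')(a, t) = Add(Pow(-5, 2), Mul(-1, a)) = Add(25, Mul(-1, a)))
Pow(Add(Function('I')(6), Function('Z')(-11, 1)), 2) = Pow(Add(Add(Rational(10, 3), Mul(Rational(5, 9), 6)), Add(25, Mul(-1, -11))), 2) = Pow(Add(Add(Rational(10, 3), Rational(10, 3)), Add(25, 11)), 2) = Pow(Add(Rational(20, 3), 36), 2) = Pow(Rational(128, 3), 2) = Rational(16384, 9)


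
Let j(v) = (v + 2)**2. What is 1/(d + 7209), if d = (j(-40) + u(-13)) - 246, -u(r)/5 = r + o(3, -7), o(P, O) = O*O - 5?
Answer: 1/8252 ≈ 0.00012118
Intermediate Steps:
j(v) = (2 + v)**2
o(P, O) = -5 + O**2 (o(P, O) = O**2 - 5 = -5 + O**2)
u(r) = -220 - 5*r (u(r) = -5*(r + (-5 + (-7)**2)) = -5*(r + (-5 + 49)) = -5*(r + 44) = -5*(44 + r) = -220 - 5*r)
d = 1043 (d = ((2 - 40)**2 + (-220 - 5*(-13))) - 246 = ((-38)**2 + (-220 + 65)) - 246 = (1444 - 155) - 246 = 1289 - 246 = 1043)
1/(d + 7209) = 1/(1043 + 7209) = 1/8252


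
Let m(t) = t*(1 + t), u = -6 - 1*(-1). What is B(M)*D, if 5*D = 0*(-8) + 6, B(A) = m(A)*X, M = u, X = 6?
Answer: 144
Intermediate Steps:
u = -5 (u = -6 + 1 = -5)
M = -5
B(A) = 6*A*(1 + A) (B(A) = (A*(1 + A))*6 = 6*A*(1 + A))
D = 6/5 (D = (0*(-8) + 6)/5 = (0 + 6)/5 = (⅕)*6 = 6/5 ≈ 1.2000)
B(M)*D = (6*(-5)*(1 - 5))*(6/5) = (6*(-5)*(-4))*(6/5) = 120*(6/5) = 144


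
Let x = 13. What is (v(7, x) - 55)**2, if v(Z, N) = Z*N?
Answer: 1296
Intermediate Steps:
v(Z, N) = N*Z
(v(7, x) - 55)**2 = (13*7 - 55)**2 = (91 - 55)**2 = 36**2 = 1296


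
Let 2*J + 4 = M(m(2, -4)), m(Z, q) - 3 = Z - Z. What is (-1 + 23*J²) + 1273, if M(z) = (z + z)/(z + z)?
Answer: 5295/4 ≈ 1323.8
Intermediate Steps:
m(Z, q) = 3 (m(Z, q) = 3 + (Z - Z) = 3 + 0 = 3)
M(z) = 1 (M(z) = (2*z)/((2*z)) = (2*z)*(1/(2*z)) = 1)
J = -3/2 (J = -2 + (½)*1 = -2 + ½ = -3/2 ≈ -1.5000)
(-1 + 23*J²) + 1273 = (-1 + 23*(-3/2)²) + 1273 = (-1 + 23*(9/4)) + 1273 = (-1 + 207/4) + 1273 = 203/4 + 1273 = 5295/4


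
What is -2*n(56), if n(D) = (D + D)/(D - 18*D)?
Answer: 4/17 ≈ 0.23529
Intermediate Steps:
n(D) = -2/17 (n(D) = (2*D)/((-17*D)) = (2*D)*(-1/(17*D)) = -2/17)
-2*n(56) = -2*(-2/17) = 4/17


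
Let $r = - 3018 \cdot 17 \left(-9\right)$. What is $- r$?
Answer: $-461754$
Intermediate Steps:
$r = 461754$ ($r = \left(-3018\right) \left(-153\right) = 461754$)
$- r = \left(-1\right) 461754 = -461754$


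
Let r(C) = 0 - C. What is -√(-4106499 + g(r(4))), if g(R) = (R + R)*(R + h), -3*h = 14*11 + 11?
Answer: -I*√4106027 ≈ -2026.3*I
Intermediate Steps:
h = -55 (h = -(14*11 + 11)/3 = -(154 + 11)/3 = -⅓*165 = -55)
r(C) = -C
g(R) = 2*R*(-55 + R) (g(R) = (R + R)*(R - 55) = (2*R)*(-55 + R) = 2*R*(-55 + R))
-√(-4106499 + g(r(4))) = -√(-4106499 + 2*(-1*4)*(-55 - 1*4)) = -√(-4106499 + 2*(-4)*(-55 - 4)) = -√(-4106499 + 2*(-4)*(-59)) = -√(-4106499 + 472) = -√(-4106027) = -I*√4106027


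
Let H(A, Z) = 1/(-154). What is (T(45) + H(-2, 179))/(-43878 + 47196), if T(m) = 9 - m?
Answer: -5545/510972 ≈ -0.010852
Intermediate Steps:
H(A, Z) = -1/154
(T(45) + H(-2, 179))/(-43878 + 47196) = ((9 - 1*45) - 1/154)/(-43878 + 47196) = ((9 - 45) - 1/154)/3318 = (-36 - 1/154)*(1/3318) = -5545/154*1/3318 = -5545/510972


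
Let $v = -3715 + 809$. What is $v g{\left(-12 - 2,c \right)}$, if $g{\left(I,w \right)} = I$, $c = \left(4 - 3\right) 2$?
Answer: $40684$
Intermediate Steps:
$c = 2$ ($c = 1 \cdot 2 = 2$)
$v = -2906$
$v g{\left(-12 - 2,c \right)} = - 2906 \left(-12 - 2\right) = \left(-2906\right) \left(-14\right) = 40684$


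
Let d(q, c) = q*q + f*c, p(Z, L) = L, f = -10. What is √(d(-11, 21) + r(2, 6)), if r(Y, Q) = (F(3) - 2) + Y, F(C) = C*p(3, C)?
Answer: 4*I*√5 ≈ 8.9443*I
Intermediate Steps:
F(C) = C² (F(C) = C*C = C²)
d(q, c) = q² - 10*c (d(q, c) = q*q - 10*c = q² - 10*c)
r(Y, Q) = 7 + Y (r(Y, Q) = (3² - 2) + Y = (9 - 2) + Y = 7 + Y)
√(d(-11, 21) + r(2, 6)) = √(((-11)² - 10*21) + (7 + 2)) = √((121 - 210) + 9) = √(-89 + 9) = √(-80) = 4*I*√5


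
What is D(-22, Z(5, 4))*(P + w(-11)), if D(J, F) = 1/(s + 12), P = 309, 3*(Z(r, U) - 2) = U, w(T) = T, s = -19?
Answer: -298/7 ≈ -42.571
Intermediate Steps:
Z(r, U) = 2 + U/3
D(J, F) = -1/7 (D(J, F) = 1/(-19 + 12) = 1/(-7) = -1/7)
D(-22, Z(5, 4))*(P + w(-11)) = -(309 - 11)/7 = -1/7*298 = -298/7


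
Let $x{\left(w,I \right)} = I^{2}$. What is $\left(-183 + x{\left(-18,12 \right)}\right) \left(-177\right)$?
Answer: $6903$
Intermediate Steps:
$\left(-183 + x{\left(-18,12 \right)}\right) \left(-177\right) = \left(-183 + 12^{2}\right) \left(-177\right) = \left(-183 + 144\right) \left(-177\right) = \left(-39\right) \left(-177\right) = 6903$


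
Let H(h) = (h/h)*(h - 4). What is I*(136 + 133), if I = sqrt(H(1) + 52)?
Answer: 1883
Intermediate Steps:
H(h) = -4 + h (H(h) = 1*(-4 + h) = -4 + h)
I = 7 (I = sqrt((-4 + 1) + 52) = sqrt(-3 + 52) = sqrt(49) = 7)
I*(136 + 133) = 7*(136 + 133) = 7*269 = 1883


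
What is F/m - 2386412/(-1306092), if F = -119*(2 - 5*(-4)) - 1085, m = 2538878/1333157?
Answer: -70018477502113/36043567878 ≈ -1942.6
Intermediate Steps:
m = 2538878/1333157 (m = 2538878*(1/1333157) = 2538878/1333157 ≈ 1.9044)
F = -3703 (F = -119*(2 + 20) - 1085 = -119*22 - 1085 = -2618 - 1085 = -3703)
F/m - 2386412/(-1306092) = -3703/2538878/1333157 - 2386412/(-1306092) = -3703*1333157/2538878 - 2386412*(-1/1306092) = -214638277/110386 + 596603/326523 = -70018477502113/36043567878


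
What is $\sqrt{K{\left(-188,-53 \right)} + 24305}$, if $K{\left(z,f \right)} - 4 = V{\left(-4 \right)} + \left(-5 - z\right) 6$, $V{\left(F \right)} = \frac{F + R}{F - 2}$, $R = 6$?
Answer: $\frac{2 \sqrt{57165}}{3} \approx 159.39$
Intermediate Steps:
$V{\left(F \right)} = \frac{6 + F}{-2 + F}$ ($V{\left(F \right)} = \frac{F + 6}{F - 2} = \frac{6 + F}{-2 + F}$)
$K{\left(z,f \right)} = - \frac{79}{3} - 6 z$ ($K{\left(z,f \right)} = 4 + \left(\frac{6 - 4}{-2 - 4} + \left(-5 - z\right) 6\right) = 4 - \left(30 + 6 z - \frac{1}{-6} \cdot 2\right) = 4 - \left(\frac{91}{3} + 6 z\right) = - \frac{79}{3} - 6 z$)
$\sqrt{K{\left(-188,-53 \right)} + 24305} = \sqrt{\left(- \frac{79}{3} - -1128\right) + 24305} = \sqrt{\left(- \frac{79}{3} + 1128\right) + 24305} = \sqrt{\frac{3305}{3} + 24305} = \sqrt{\frac{76220}{3}} = \frac{2 \sqrt{57165}}{3}$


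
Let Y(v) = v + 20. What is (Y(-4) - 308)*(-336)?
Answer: 98112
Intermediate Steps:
Y(v) = 20 + v
(Y(-4) - 308)*(-336) = ((20 - 4) - 308)*(-336) = (16 - 308)*(-336) = -292*(-336) = 98112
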